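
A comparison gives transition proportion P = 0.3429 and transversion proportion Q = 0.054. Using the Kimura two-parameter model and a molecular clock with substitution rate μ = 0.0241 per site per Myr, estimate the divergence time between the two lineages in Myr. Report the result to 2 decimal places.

14.56

Under the Kimura two-parameter model, d = −½ ln(1 − 2P − Q) − ¼ ln(1 − 2Q).
1 − 2P − Q = 0.2602, giving −½ ln(0.2602) = 0.673152.
1 − 2Q = 0.892, giving −¼ ln(0.892) = 0.028572.
d = 0.673152 + 0.028572 = 0.701724.
Under a molecular clock d = 2μt, so t = d/(2μ) = 0.701724 / (2 × 0.0241) = 14.56 Myr.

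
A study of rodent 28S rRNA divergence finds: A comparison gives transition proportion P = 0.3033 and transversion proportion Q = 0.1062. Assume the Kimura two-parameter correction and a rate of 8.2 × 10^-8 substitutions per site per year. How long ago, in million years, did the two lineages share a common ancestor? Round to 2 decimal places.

Under the Kimura two-parameter model, d = −½ ln(1 − 2P − Q) − ¼ ln(1 − 2Q).
1 − 2P − Q = 0.2872, giving −½ ln(0.2872) = 0.623788.
1 − 2Q = 0.7876, giving −¼ ln(0.7876) = 0.059691.
d = 0.623788 + 0.059691 = 0.683479.
Under a molecular clock d = 2μt, so t = d/(2μ) = 0.683479 / (2 × 8.2 × 10^-8) = 4.17 million years.

4.17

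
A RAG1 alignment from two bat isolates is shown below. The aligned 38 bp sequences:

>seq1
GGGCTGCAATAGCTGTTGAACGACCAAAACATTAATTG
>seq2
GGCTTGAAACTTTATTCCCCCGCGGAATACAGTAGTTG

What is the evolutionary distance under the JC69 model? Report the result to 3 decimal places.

0.824

The sequences differ at 19 of 38 sites, so p = 19/38 = 0.5.
d = −(3/4) ln(1 − 4p/3) = −0.75 ln(1 − 0.666667) = −0.75 ln(0.333333)
  = −0.75 × (-1.098613) = 0.823960 substitutions/site.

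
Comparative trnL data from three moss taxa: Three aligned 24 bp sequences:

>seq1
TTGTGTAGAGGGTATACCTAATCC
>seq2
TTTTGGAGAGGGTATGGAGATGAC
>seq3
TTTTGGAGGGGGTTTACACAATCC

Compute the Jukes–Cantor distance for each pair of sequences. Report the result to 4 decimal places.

seq1–seq2: 9/24 sites differ → p = 0.375, d = −0.75 ln(1 − 0.5) = 0.519860 ≈ 0.5199.
seq1–seq3: 6/24 sites differ → p = 0.25, d = −0.75 ln(1 − 0.333333) = 0.304098 ≈ 0.3041.
seq2–seq3: 8/24 sites differ → p ≈ 0.333333, d = −0.75 ln(1 − 0.444444) = 0.440839 ≈ 0.4408.

d(seq1,seq2) = 0.5199, d(seq1,seq3) = 0.3041, d(seq2,seq3) = 0.4408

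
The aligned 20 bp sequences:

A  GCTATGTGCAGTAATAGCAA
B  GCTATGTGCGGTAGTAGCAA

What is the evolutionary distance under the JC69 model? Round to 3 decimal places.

0.107

The sequences differ at 2 of 20 sites (10, 14), so p = 2/20 = 0.1.
d = −(3/4) ln(1 − 4p/3) = −0.75 ln(1 − 0.133333) = −0.75 ln(0.866667)
  = −0.75 × (-0.143100) = 0.107325 substitutions/site.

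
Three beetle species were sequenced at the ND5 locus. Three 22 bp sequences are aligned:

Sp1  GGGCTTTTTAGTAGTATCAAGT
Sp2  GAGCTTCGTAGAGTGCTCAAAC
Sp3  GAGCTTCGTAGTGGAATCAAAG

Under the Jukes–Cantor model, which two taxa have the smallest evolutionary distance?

Sp1–Sp2: 10/22 differ, p = 0.455, d = 0.699.
Sp1–Sp3: 7/22 differ, p = 0.318, d = 0.414.
Sp2–Sp3: 5/22 differ, p = 0.227, d = 0.271.
The smallest distance is between Sp2 and Sp3.

Sp2 and Sp3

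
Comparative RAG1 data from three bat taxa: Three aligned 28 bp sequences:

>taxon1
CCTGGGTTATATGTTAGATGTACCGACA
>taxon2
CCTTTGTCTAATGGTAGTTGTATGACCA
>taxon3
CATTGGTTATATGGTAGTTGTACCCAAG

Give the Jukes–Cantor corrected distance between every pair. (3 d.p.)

d(taxon1,taxon2) = 0.556, d(taxon1,taxon3) = 0.304, d(taxon2,taxon3) = 0.556

taxon1–taxon2: 11/28 sites differ → p ≈ 0.392857, d = −0.75 ln(1 − 0.523809) = 0.556452 ≈ 0.556.
taxon1–taxon3: 7/28 sites differ → p = 0.25, d = −0.75 ln(1 − 0.333333) = 0.304098 ≈ 0.304.
taxon2–taxon3: 11/28 sites differ → p ≈ 0.392857, d = −0.75 ln(1 − 0.523809) = 0.556452 ≈ 0.556.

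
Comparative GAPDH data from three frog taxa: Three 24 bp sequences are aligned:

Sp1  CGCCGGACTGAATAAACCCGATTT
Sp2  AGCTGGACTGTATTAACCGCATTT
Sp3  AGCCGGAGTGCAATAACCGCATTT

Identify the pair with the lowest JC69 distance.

Sp2 and Sp3

Sp1–Sp2: 6/24 differ, p = 0.250, d = 0.304.
Sp1–Sp3: 7/24 differ, p = 0.292, d = 0.369.
Sp2–Sp3: 4/24 differ, p = 0.167, d = 0.188.
The smallest distance is between Sp2 and Sp3.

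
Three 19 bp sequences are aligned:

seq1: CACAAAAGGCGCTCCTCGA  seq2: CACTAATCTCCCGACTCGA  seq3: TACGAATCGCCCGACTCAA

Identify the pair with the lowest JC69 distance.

seq1–seq2: 7/19 differ, p = 0.368, d = 0.507.
seq1–seq3: 8/19 differ, p = 0.421, d = 0.618.
seq2–seq3: 4/19 differ, p = 0.211, d = 0.247.
The smallest distance is between seq2 and seq3.

seq2 and seq3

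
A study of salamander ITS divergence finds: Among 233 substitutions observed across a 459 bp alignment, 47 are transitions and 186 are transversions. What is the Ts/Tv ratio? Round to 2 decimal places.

R = 47/186 = 0.252688… ≈ 0.25 (to 2 d.p.).

0.25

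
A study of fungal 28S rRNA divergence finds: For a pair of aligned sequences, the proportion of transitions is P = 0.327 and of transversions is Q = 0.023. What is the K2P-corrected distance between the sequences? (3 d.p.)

0.577

Under the Kimura two-parameter model, d = −½ ln(1 − 2P − Q) − ¼ ln(1 − 2Q).
1 − 2P − Q = 0.323, giving −½ ln(0.323) = 0.565051.
1 − 2Q = 0.954, giving −¼ ln(0.954) = 0.011773.
d = 0.565051 + 0.011773 = 0.576824.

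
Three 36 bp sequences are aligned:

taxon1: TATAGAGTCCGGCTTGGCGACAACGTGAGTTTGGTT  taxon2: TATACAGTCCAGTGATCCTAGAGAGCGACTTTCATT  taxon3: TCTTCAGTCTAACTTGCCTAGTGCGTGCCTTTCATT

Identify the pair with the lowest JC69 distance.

taxon1–taxon2: 15/36 differ, p = 0.417, d = 0.608.
taxon1–taxon3: 15/36 differ, p = 0.417, d = 0.608.
taxon2–taxon3: 12/36 differ, p = 0.333, d = 0.441.
The smallest distance is between taxon2 and taxon3.

taxon2 and taxon3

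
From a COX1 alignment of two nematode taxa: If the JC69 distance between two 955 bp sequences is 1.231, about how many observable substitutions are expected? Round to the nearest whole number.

Invert JC69: p = (3/4)(1 − e^(−4d/3)) = 0.75 × (1 − e^(-1.641333)) = 0.75 × (1 − 0.193722) = 0.604709.
Expected differing sites = pL ≈ 0.604709 × 955 = 577.497095 ≈ 577.

577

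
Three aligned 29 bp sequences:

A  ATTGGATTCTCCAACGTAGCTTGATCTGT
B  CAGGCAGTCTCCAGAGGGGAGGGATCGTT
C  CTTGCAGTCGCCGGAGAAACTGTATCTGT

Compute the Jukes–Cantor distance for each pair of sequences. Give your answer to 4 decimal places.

d(A,B) = 0.7739, d(A,C) = 0.5285, d(B,C) = 0.6018

A–B: 14/29 sites differ → p ≈ 0.482759, d = −0.75 ln(1 − 0.643679) = 0.773942 ≈ 0.7739.
A–C: 11/29 sites differ → p ≈ 0.37931, d = −0.75 ln(1 − 0.505747) = 0.528531 ≈ 0.5285.
B–C: 12/29 sites differ → p ≈ 0.413793, d = −0.75 ln(1 − 0.551724) = 0.601760 ≈ 0.6018.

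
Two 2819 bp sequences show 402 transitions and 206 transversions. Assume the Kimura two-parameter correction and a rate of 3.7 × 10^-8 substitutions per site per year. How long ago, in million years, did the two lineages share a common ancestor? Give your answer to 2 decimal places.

P = 402/2819 ≈ 0.142604 and Q = 206/2819 ≈ 0.073076.
Under the Kimura two-parameter model, d = −½ ln(1 − 2P − Q) − ¼ ln(1 − 2Q).
1 − 2P − Q = 0.641716, giving −½ ln(0.641716) = 0.221805.
1 − 2Q = 0.853848, giving −¼ ln(0.853848) = 0.039501.
d = 0.221805 + 0.039501 = 0.261306.
Under a molecular clock d = 2μt, so t = d/(2μ) = 0.261306 / (2 × 3.7 × 10^-8) = 3.53 million years.

3.53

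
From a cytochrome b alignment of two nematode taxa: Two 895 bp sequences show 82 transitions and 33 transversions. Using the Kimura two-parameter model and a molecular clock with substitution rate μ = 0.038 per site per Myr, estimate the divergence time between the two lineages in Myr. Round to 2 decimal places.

1.89

P = 82/895 ≈ 0.09162 and Q = 33/895 ≈ 0.036872.
Under the Kimura two-parameter model, d = −½ ln(1 − 2P − Q) − ¼ ln(1 − 2Q).
1 − 2P − Q = 0.779888, giving −½ ln(0.779888) = 0.124302.
1 − 2Q = 0.926256, giving −¼ ln(0.926256) = 0.019151.
d = 0.124302 + 0.019151 = 0.143453.
Under a molecular clock d = 2μt, so t = d/(2μ) = 0.143453 / (2 × 0.038) = 1.89 Myr.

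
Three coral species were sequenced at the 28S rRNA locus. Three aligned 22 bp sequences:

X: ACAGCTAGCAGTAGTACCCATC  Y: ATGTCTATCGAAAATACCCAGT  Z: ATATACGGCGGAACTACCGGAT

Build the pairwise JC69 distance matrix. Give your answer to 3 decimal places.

X–Y: 10/22 sites differ → p ≈ 0.454545, d = −0.75 ln(1 − 0.60606) = 0.698667 ≈ 0.699.
X–Z: 12/22 sites differ → p ≈ 0.545455, d = −0.75 ln(1 − 0.727273) = 0.974463 ≈ 0.974.
Y–Z: 10/22 sites differ → p ≈ 0.454545, d = −0.75 ln(1 − 0.60606) = 0.698667 ≈ 0.699.

d(X,Y) = 0.699, d(X,Z) = 0.974, d(Y,Z) = 0.699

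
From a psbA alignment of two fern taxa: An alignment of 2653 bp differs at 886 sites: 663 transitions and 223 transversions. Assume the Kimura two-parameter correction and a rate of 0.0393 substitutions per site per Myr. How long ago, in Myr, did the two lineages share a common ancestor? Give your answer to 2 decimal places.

6.16

P = 663/2653 ≈ 0.249906 and Q = 223/2653 ≈ 0.084056.
Under the Kimura two-parameter model, d = −½ ln(1 − 2P − Q) − ¼ ln(1 − 2Q).
1 − 2P − Q = 0.416132, giving −½ ln(0.416132) = 0.438376.
1 − 2Q = 0.831888, giving −¼ ln(0.831888) = 0.046014.
d = 0.438376 + 0.046014 = 0.484390.
Under a molecular clock d = 2μt, so t = d/(2μ) = 0.484390 / (2 × 0.0393) = 6.16 Myr.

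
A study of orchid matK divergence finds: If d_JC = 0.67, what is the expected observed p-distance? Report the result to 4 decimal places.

0.4430

p = (3/4)(1 − e^(−4d/3)) = 0.75 × (1 − e^(-0.893333)) = 0.75 × (1 − 0.409289) = 0.443033.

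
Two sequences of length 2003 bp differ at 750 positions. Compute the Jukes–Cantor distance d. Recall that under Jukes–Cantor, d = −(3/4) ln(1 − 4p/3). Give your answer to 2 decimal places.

p = 750/2003 ≈ 0.374438.
d = −(3/4) ln(1 − 4p/3) = −0.75 ln(1 − 0.499251) = −0.75 ln(0.500749)
  = −0.75 × (-0.691650) = 0.518738 substitutions/site.

0.52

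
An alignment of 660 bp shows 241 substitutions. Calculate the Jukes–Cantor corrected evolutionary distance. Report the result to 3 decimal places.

p = 241/660 ≈ 0.365152.
d = −(3/4) ln(1 − 4p/3) = −0.75 ln(1 − 0.486869) = −0.75 ln(0.513131)
  = −0.75 × (-0.667224) = 0.500418 substitutions/site.

0.500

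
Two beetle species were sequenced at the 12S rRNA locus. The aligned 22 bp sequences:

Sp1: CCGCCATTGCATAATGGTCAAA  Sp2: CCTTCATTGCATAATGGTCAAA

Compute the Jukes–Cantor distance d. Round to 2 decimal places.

0.10

The sequences differ at 2 of 22 sites (3, 4), so p = 2/22 ≈ 0.090909.
d = −(3/4) ln(1 − 4p/3) = −0.75 ln(1 − 0.121212) = −0.75 ln(0.878788)
  = −0.75 × (-0.129212) = 0.096909 substitutions/site.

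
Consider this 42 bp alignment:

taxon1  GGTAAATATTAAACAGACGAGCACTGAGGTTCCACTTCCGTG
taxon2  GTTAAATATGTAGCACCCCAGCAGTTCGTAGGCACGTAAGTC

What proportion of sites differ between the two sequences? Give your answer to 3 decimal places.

The sequences differ at 18 of 42 positions.
p = 18/42 = 0.428571… ≈ 0.429 (to 3 d.p.).

0.429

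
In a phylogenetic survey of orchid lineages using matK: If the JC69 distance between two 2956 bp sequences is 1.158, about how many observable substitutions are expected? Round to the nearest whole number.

1744

Invert JC69: p = (3/4)(1 − e^(−4d/3)) = 0.75 × (1 − e^(-1.544)) = 0.75 × (1 − 0.213525) = 0.589856.
Expected differing sites = pL ≈ 0.589856 × 2956 = 1743.614336 ≈ 1744.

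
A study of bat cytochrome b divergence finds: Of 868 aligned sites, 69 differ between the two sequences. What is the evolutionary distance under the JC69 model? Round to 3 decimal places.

0.084

p = 69/868 ≈ 0.079493.
d = −(3/4) ln(1 − 4p/3) = −0.75 ln(1 − 0.105991) = −0.75 ln(0.894009)
  = −0.75 × (-0.112039) = 0.084029 substitutions/site.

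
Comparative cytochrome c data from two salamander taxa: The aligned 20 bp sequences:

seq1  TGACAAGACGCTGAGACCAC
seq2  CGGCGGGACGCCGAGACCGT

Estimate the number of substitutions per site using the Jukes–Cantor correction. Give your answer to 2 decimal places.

0.47

The sequences differ at 7 of 20 sites (1, 3, 5, 6, 12, 19, 20), so p = 7/20 = 0.35.
d = −(3/4) ln(1 − 4p/3) = −0.75 ln(1 − 0.466667) = −0.75 ln(0.533333)
  = −0.75 × (-0.628609) = 0.471457 substitutions/site.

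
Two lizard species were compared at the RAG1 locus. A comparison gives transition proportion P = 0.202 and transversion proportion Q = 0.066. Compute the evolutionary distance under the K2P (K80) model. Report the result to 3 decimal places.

Under the Kimura two-parameter model, d = −½ ln(1 − 2P − Q) − ¼ ln(1 − 2Q).
1 − 2P − Q = 0.53, giving −½ ln(0.53) = 0.317439.
1 − 2Q = 0.868, giving −¼ ln(0.868) = 0.035391.
d = 0.317439 + 0.035391 = 0.352830.

0.353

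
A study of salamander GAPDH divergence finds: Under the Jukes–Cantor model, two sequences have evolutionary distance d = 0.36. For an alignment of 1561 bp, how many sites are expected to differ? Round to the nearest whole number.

Invert JC69: p = (3/4)(1 − e^(−4d/3)) = 0.75 × (1 − e^(-0.48)) = 0.75 × (1 − 0.618783) = 0.285913.
Expected differing sites = pL ≈ 0.285913 × 1561 = 446.310193 ≈ 446.

446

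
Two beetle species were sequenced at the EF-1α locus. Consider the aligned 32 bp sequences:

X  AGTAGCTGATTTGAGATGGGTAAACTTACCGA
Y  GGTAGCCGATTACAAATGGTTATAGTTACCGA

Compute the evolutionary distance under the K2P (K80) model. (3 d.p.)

0.304

Of 32 sites, 3 differences are transitions and 5 are transversions, so P = 3/32 = 0.09375 and Q = 5/32 = 0.15625.
Under the Kimura two-parameter model, d = −½ ln(1 − 2P − Q) − ¼ ln(1 − 2Q).
1 − 2P − Q = 0.65625, giving −½ ln(0.65625) = 0.210607.
1 − 2Q = 0.6875, giving −¼ ln(0.6875) = 0.093673.
d = 0.210607 + 0.093673 = 0.304280.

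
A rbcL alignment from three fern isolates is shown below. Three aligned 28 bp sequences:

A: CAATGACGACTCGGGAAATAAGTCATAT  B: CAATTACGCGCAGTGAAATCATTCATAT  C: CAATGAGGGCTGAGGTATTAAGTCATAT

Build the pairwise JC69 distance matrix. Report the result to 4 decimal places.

A–B: 8/28 sites differ → p ≈ 0.285714, d = −0.75 ln(1 − 0.380952) = 0.359679 ≈ 0.3597.
A–C: 6/28 sites differ → p ≈ 0.214286, d = −0.75 ln(1 − 0.285715) = 0.252355 ≈ 0.2524.
B–C: 12/28 sites differ → p ≈ 0.428571, d = −0.75 ln(1 − 0.571428) = 0.635472 ≈ 0.6355.

d(A,B) = 0.3597, d(A,C) = 0.2524, d(B,C) = 0.6355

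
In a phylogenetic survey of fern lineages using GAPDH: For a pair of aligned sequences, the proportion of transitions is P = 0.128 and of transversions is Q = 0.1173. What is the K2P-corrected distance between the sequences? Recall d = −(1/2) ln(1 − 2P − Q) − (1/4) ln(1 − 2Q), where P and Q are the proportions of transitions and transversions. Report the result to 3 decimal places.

0.300

Under the Kimura two-parameter model, d = −½ ln(1 − 2P − Q) − ¼ ln(1 − 2Q).
1 − 2P − Q = 0.6267, giving −½ ln(0.6267) = 0.233644.
1 − 2Q = 0.7654, giving −¼ ln(0.7654) = 0.066839.
d = 0.233644 + 0.066839 = 0.300483.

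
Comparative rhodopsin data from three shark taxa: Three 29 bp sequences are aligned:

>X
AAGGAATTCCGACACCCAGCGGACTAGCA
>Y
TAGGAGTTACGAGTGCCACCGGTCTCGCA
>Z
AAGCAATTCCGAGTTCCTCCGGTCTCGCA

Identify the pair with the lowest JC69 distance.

Y and Z

X–Y: 9/29 differ, p = 0.310, d = 0.401.
X–Z: 8/29 differ, p = 0.276, d = 0.344.
Y–Z: 6/29 differ, p = 0.207, d = 0.242.
The smallest distance is between Y and Z.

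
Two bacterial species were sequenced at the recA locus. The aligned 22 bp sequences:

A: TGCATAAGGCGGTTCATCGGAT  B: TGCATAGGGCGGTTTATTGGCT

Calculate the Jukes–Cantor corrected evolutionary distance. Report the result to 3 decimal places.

0.208

The sequences differ at 4 of 22 sites (7, 15, 18, 21), so p = 4/22 ≈ 0.181818.
d = −(3/4) ln(1 − 4p/3) = −0.75 ln(1 − 0.242424) = −0.75 ln(0.757576)
  = −0.75 × (-0.277631) = 0.208223 substitutions/site.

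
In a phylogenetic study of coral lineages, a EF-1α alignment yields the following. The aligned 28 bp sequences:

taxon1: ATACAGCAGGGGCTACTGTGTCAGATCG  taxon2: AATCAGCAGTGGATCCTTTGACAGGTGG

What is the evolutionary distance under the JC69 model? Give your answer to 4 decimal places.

0.4197

The sequences differ at 9 of 28 sites (2, 3, 10, 13, 15, 18, 21, 25, 27), so p = 9/28 ≈ 0.321429.
d = −(3/4) ln(1 − 4p/3) = −0.75 ln(1 − 0.428572) = −0.75 ln(0.571428)
  = −0.75 × (-0.559617) = 0.419713 substitutions/site.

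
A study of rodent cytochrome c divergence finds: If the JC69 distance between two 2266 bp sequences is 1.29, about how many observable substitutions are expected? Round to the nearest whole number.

1395

Invert JC69: p = (3/4)(1 − e^(−4d/3)) = 0.75 × (1 − e^(-1.72)) = 0.75 × (1 − 0.179066) = 0.615701.
Expected differing sites = pL ≈ 0.615701 × 2266 = 1395.178466 ≈ 1395.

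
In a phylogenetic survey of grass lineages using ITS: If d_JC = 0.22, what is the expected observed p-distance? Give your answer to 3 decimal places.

0.191

p = (3/4)(1 − e^(−4d/3)) = 0.75 × (1 − e^(-0.293333)) = 0.75 × (1 − 0.745774) = 0.190670.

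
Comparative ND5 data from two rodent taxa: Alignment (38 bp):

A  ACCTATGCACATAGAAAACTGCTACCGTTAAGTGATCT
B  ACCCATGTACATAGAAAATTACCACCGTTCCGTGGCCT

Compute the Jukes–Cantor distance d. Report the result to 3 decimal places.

0.285

The sequences differ at 9 of 38 sites (4, 8, 19, 21, 23, 30, 31, 35, 36), so p = 9/38 ≈ 0.236842.
d = −(3/4) ln(1 − 4p/3) = −0.75 ln(1 − 0.315789) = −0.75 ln(0.684211)
  = −0.75 × (-0.379489) = 0.284617 substitutions/site.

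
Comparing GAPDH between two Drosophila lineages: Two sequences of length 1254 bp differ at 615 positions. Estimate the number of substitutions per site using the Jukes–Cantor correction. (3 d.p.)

p = 615/1254 ≈ 0.490431.
d = −(3/4) ln(1 − 4p/3) = −0.75 ln(1 − 0.653908) = −0.75 ln(0.346092)
  = −0.75 × (-1.061051) = 0.795788 substitutions/site.

0.796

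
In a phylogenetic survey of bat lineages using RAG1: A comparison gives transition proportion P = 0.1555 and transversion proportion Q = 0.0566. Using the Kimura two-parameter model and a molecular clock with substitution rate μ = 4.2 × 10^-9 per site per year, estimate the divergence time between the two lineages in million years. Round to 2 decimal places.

Under the Kimura two-parameter model, d = −½ ln(1 − 2P − Q) − ¼ ln(1 − 2Q).
1 − 2P − Q = 0.6324, giving −½ ln(0.6324) = 0.229117.
1 − 2Q = 0.8868, giving −¼ ln(0.8868) = 0.030034.
d = 0.229117 + 0.030034 = 0.259151.
Under a molecular clock d = 2μt, so t = d/(2μ) = 0.259151 / (2 × 4.2 × 10^-9) = 30.85 million years.

30.85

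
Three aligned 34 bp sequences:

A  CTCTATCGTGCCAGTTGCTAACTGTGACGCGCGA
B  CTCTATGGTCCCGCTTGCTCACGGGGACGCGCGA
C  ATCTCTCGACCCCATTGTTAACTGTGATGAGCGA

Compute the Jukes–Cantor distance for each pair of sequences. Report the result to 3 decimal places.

A–B: 7/34 sites differ → p ≈ 0.205882, d = −0.75 ln(1 − 0.274509) = 0.240680 ≈ 0.241.
A–C: 9/34 sites differ → p ≈ 0.264706, d = −0.75 ln(1 − 0.352941) = 0.326488 ≈ 0.326.
B–C: 12/34 sites differ → p ≈ 0.352941, d = −0.75 ln(1 − 0.470588) = 0.476991 ≈ 0.477.

d(A,B) = 0.241, d(A,C) = 0.326, d(B,C) = 0.477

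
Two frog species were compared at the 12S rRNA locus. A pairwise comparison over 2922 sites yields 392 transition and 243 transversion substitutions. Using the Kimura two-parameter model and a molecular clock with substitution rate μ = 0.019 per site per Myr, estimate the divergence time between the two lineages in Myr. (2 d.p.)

P = 392/2922 ≈ 0.134155 and Q = 243/2922 ≈ 0.083162.
Under the Kimura two-parameter model, d = −½ ln(1 − 2P − Q) − ¼ ln(1 − 2Q).
1 − 2P − Q = 0.648528, giving −½ ln(0.648528) = 0.216525.
1 − 2Q = 0.833676, giving −¼ ln(0.833676) = 0.045478.
d = 0.216525 + 0.045478 = 0.262003.
Under a molecular clock d = 2μt, so t = d/(2μ) = 0.262003 / (2 × 0.019) = 6.89 Myr.

6.89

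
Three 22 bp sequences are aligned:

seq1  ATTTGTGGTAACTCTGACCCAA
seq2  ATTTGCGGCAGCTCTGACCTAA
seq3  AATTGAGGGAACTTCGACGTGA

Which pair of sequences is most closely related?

seq1–seq2: 4/22 differ, p = 0.182, d = 0.208.
seq1–seq3: 8/22 differ, p = 0.364, d = 0.497.
seq2–seq3: 8/22 differ, p = 0.364, d = 0.497.
The smallest distance is between seq1 and seq2.

seq1 and seq2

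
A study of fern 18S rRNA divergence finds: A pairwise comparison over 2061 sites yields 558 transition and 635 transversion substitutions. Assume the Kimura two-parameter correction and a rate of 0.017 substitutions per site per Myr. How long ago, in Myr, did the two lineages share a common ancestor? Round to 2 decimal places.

P = 558/2061 ≈ 0.270742 and Q = 635/2061 ≈ 0.308103.
Under the Kimura two-parameter model, d = −½ ln(1 − 2P − Q) − ¼ ln(1 − 2Q).
1 − 2P − Q = 0.150413, giving −½ ln(0.150413) = 0.947185.
1 − 2Q = 0.383794, giving −¼ ln(0.383794) = 0.239412.
d = 0.947185 + 0.239412 = 1.186597.
Under a molecular clock d = 2μt, so t = d/(2μ) = 1.186597 / (2 × 0.017) = 34.90 Myr.

34.90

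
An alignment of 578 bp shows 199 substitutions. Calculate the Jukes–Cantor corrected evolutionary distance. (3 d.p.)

0.461

p = 199/578 ≈ 0.344291.
d = −(3/4) ln(1 − 4p/3) = −0.75 ln(1 − 0.459055) = −0.75 ln(0.540945)
  = −0.75 × (-0.614438) = 0.460829 substitutions/site.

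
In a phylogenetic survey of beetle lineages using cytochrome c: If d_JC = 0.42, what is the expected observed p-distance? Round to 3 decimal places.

0.322

p = (3/4)(1 − e^(−4d/3)) = 0.75 × (1 − e^(-0.56)) = 0.75 × (1 − 0.571209) = 0.321593.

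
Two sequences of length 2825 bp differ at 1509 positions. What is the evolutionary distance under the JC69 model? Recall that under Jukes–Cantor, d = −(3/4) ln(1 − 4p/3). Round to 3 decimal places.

0.934

p = 1509/2825 ≈ 0.534159.
d = −(3/4) ln(1 − 4p/3) = −0.75 ln(1 − 0.712212) = −0.75 ln(0.287788)
  = −0.75 × (-1.245531) = 0.934148 substitutions/site.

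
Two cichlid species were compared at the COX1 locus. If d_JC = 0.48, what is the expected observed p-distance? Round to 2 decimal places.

p = (3/4)(1 − e^(−4d/3)) = 0.75 × (1 − e^(-0.64)) = 0.75 × (1 − 0.527292) = 0.354531.

0.35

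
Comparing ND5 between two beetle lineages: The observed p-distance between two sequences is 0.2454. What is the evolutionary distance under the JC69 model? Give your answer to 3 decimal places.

0.297

d = −(3/4) ln(1 − 4p/3) = −0.75 ln(1 − 0.3272) = −0.75 ln(0.6728)
  = −0.75 × (-0.396307) = 0.297230 substitutions/site.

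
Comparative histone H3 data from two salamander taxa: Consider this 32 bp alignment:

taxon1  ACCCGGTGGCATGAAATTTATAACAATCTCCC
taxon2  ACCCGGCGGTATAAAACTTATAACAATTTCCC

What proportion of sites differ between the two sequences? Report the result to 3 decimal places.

The sequences differ at 5 of 32 positions (sites 7, 10, 13, 17, 28).
p = 5/32 = 0.15625 ≈ 0.156 (to 3 d.p.).

0.156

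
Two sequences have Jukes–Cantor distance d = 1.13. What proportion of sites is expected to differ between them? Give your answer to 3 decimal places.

p = (3/4)(1 − e^(−4d/3)) = 0.75 × (1 − e^(-1.506667)) = 0.75 × (1 − 0.221647) = 0.583765.

0.584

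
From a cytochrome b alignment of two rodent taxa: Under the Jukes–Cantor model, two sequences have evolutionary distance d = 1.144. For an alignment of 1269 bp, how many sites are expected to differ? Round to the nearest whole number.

Invert JC69: p = (3/4)(1 − e^(−4d/3)) = 0.75 × (1 − e^(-1.525333)) = 0.75 × (1 − 0.217549) = 0.586838.
Expected differing sites = pL ≈ 0.586838 × 1269 = 744.697422 ≈ 745.

745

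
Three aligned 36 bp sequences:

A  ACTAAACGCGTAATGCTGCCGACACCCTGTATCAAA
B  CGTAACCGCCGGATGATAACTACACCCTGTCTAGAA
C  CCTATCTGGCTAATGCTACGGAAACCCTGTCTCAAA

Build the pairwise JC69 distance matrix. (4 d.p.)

d(A,B) = 0.4926, d(A,C) = 0.3470, d(B,C) = 0.4926

A–B: 13/36 sites differ → p ≈ 0.361111, d = −0.75 ln(1 − 0.481481) = 0.492584 ≈ 0.4926.
A–C: 10/36 sites differ → p ≈ 0.277778, d = −0.75 ln(1 − 0.370371) = 0.346968 ≈ 0.3470.
B–C: 13/36 sites differ → p ≈ 0.361111, d = −0.75 ln(1 − 0.481481) = 0.492584 ≈ 0.4926.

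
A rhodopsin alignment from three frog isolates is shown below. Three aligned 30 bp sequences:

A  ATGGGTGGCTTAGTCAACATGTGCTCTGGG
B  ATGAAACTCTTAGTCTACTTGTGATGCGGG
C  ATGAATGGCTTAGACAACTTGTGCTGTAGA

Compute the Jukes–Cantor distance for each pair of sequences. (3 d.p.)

A–B: 10/30 sites differ → p ≈ 0.333333, d = −0.75 ln(1 − 0.444444) = 0.440839 ≈ 0.441.
A–C: 7/30 sites differ → p ≈ 0.233333, d = −0.75 ln(1 − 0.311111) = 0.279506 ≈ 0.280.
B–C: 9/30 sites differ → p = 0.3, d = −0.75 ln(1 − 0.4) = 0.383119 ≈ 0.383.

d(A,B) = 0.441, d(A,C) = 0.280, d(B,C) = 0.383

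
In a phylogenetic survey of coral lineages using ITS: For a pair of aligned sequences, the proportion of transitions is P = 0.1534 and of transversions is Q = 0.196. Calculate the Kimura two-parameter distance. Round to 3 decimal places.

0.474

Under the Kimura two-parameter model, d = −½ ln(1 − 2P − Q) − ¼ ln(1 − 2Q).
1 − 2P − Q = 0.4972, giving −½ ln(0.4972) = 0.349381.
1 − 2Q = 0.608, giving −¼ ln(0.608) = 0.124395.
d = 0.349381 + 0.124395 = 0.473776.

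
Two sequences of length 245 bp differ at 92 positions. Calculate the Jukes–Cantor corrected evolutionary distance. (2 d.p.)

0.52

p = 92/245 ≈ 0.37551.
d = −(3/4) ln(1 − 4p/3) = −0.75 ln(1 − 0.50068) = −0.75 ln(0.49932)
  = −0.75 × (-0.694508) = 0.520881 substitutions/site.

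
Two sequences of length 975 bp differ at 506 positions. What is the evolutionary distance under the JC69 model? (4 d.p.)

p = 506/975 ≈ 0.518974.
d = −(3/4) ln(1 − 4p/3) = −0.75 ln(1 − 0.691965) = −0.75 ln(0.308035)
  = −0.75 × (-1.177542) = 0.883157 substitutions/site.

0.8832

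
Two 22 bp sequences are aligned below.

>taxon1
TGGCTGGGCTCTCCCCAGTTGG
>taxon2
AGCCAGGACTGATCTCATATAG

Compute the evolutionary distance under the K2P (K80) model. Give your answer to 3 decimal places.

0.825

Of 22 sites, 4 differences are transitions and 7 are transversions, so P = 4/22 ≈ 0.181818 and Q = 7/22 ≈ 0.318182.
Under the Kimura two-parameter model, d = −½ ln(1 − 2P − Q) − ¼ ln(1 − 2Q).
1 − 2P − Q = 0.318182, giving −½ ln(0.318182) = 0.572566.
1 − 2Q = 0.363636, giving −¼ ln(0.363636) = 0.252900.
d = 0.572566 + 0.252900 = 0.825466.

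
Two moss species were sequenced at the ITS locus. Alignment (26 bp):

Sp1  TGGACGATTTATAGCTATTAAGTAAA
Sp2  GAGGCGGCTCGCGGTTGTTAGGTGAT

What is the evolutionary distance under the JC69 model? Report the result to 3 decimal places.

0.949

The sequences differ at 14 of 26 sites, so p = 14/26 ≈ 0.538462.
d = −(3/4) ln(1 − 4p/3) = −0.75 ln(1 − 0.717949) = −0.75 ln(0.282051)
  = −0.75 × (-1.265667) = 0.949250 substitutions/site.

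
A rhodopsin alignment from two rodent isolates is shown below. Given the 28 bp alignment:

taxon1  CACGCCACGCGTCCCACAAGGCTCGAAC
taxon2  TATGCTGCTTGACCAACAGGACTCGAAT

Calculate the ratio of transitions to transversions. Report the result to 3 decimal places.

2.667

Transitions are A↔G and C↔T; transversions are all other mismatches.
Transitions: 8. Transversions: 3.
R = 8/3 = 2.666666… ≈ 2.667 (to 3 d.p.).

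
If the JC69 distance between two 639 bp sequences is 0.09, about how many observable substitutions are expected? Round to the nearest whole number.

54

Invert JC69: p = (3/4)(1 − e^(−4d/3)) = 0.75 × (1 − e^(-0.12)) = 0.75 × (1 − 0.886920) = 0.084810.
Expected differing sites = pL ≈ 0.084810 × 639 = 54.19359 ≈ 54.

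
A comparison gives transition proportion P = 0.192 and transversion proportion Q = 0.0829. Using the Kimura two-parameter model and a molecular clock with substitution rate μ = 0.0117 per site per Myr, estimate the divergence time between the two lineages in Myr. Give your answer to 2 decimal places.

15.38

Under the Kimura two-parameter model, d = −½ ln(1 − 2P − Q) − ¼ ln(1 − 2Q).
1 − 2P − Q = 0.5331, giving −½ ln(0.5331) = 0.314523.
1 − 2Q = 0.8342, giving −¼ ln(0.8342) = 0.045321.
d = 0.314523 + 0.045321 = 0.359844.
Under a molecular clock d = 2μt, so t = d/(2μ) = 0.359844 / (2 × 0.0117) = 15.38 Myr.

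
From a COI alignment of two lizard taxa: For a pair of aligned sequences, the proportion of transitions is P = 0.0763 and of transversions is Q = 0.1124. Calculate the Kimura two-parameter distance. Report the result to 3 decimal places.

0.218

Under the Kimura two-parameter model, d = −½ ln(1 − 2P − Q) − ¼ ln(1 − 2Q).
1 − 2P − Q = 0.735, giving −½ ln(0.735) = 0.153942.
1 − 2Q = 0.7752, giving −¼ ln(0.7752) = 0.063659.
d = 0.153942 + 0.063659 = 0.217601.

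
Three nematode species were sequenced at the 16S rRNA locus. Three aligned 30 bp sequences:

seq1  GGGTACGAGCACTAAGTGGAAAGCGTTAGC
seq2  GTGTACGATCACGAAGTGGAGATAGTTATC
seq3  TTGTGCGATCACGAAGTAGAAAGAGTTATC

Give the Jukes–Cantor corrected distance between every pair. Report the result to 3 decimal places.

d(seq1,seq2) = 0.280, d(seq1,seq3) = 0.330, d(seq2,seq3) = 0.188

seq1–seq2: 7/30 sites differ → p ≈ 0.233333, d = −0.75 ln(1 − 0.311111) = 0.279506 ≈ 0.280.
seq1–seq3: 8/30 sites differ → p ≈ 0.266667, d = −0.75 ln(1 − 0.355556) = 0.329526 ≈ 0.330.
seq2–seq3: 5/30 sites differ → p ≈ 0.166667, d = −0.75 ln(1 − 0.222223) = 0.188487 ≈ 0.188.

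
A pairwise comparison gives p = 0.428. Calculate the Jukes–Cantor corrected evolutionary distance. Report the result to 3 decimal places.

0.634

d = −(3/4) ln(1 − 4p/3) = −0.75 ln(1 − 0.570667) = −0.75 ln(0.429333)
  = −0.75 × (-0.845522) = 0.634142 substitutions/site.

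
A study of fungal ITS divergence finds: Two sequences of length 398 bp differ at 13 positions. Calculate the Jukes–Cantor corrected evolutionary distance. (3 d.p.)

p = 13/398 ≈ 0.032663.
d = −(3/4) ln(1 − 4p/3) = −0.75 ln(1 − 0.043551) = −0.75 ln(0.956449)
  = −0.75 × (-0.044528) = 0.033396 substitutions/site.

0.033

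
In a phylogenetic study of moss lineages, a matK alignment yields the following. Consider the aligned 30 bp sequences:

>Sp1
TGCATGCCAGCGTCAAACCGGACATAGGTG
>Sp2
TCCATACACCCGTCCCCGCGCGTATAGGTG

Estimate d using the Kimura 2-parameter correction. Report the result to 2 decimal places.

0.58

Of 30 sites, 3 differences are transitions and 9 are transversions, so P = 3/30 = 0.1 and Q = 9/30 = 0.3.
Under the Kimura two-parameter model, d = −½ ln(1 − 2P − Q) − ¼ ln(1 − 2Q).
1 − 2P − Q = 0.5, giving −½ ln(0.5) = 0.346574.
1 − 2Q = 0.4, giving −¼ ln(0.4) = 0.229073.
d = 0.346574 + 0.229073 = 0.575647.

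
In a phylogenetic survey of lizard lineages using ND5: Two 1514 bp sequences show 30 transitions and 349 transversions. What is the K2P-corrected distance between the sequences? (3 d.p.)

P = 30/1514 ≈ 0.019815 and Q = 349/1514 ≈ 0.230515.
Under the Kimura two-parameter model, d = −½ ln(1 − 2P − Q) − ¼ ln(1 − 2Q).
1 − 2P − Q = 0.729855, giving −½ ln(0.729855) = 0.157455.
1 − 2Q = 0.53897, giving −¼ ln(0.53897) = 0.154524.
d = 0.157455 + 0.154524 = 0.311979.

0.312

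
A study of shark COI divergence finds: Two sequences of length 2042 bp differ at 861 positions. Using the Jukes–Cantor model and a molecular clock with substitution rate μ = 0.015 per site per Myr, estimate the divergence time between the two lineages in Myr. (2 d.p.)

20.65

p = 861/2042 ≈ 0.421645.
d = −(3/4) ln(1 − 4p/3) = −0.75 ln(1 − 0.562193) = −0.75 ln(0.437807)
  = −0.75 × (-0.825977) = 0.619483 substitutions/site.
Under a molecular clock d = 2μt, so t = d/(2μ) = 0.619483 / (2 × 0.015) = 20.65 Myr.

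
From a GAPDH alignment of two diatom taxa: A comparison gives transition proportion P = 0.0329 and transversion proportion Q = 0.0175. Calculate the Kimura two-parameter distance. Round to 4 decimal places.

0.0524

Under the Kimura two-parameter model, d = −½ ln(1 − 2P − Q) − ¼ ln(1 − 2Q).
1 − 2P − Q = 0.9167, giving −½ ln(0.9167) = 0.043488.
1 − 2Q = 0.965, giving −¼ ln(0.965) = 0.008907.
d = 0.043488 + 0.008907 = 0.052395.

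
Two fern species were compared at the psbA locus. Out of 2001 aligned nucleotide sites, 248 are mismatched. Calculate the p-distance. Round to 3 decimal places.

p = 248/2001 = 0.123938… ≈ 0.124 (to 3 d.p.).

0.124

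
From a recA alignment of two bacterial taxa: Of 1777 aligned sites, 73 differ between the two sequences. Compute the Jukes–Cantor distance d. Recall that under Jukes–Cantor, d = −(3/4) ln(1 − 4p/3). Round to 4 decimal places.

0.0422

p = 73/1777 ≈ 0.04108.
d = −(3/4) ln(1 − 4p/3) = −0.75 ln(1 − 0.054773) = −0.75 ln(0.945227)
  = −0.75 × (-0.056330) = 0.042248 substitutions/site.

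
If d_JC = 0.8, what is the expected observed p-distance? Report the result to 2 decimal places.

p = (3/4)(1 − e^(−4d/3)) = 0.75 × (1 − e^(-1.066667)) = 0.75 × (1 − 0.344154) = 0.491885.

0.49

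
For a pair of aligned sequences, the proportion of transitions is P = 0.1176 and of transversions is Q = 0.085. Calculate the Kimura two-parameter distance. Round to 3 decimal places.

0.240

Under the Kimura two-parameter model, d = −½ ln(1 − 2P − Q) − ¼ ln(1 − 2Q).
1 − 2P − Q = 0.6798, giving −½ ln(0.6798) = 0.192978.
1 − 2Q = 0.83, giving −¼ ln(0.83) = 0.046582.
d = 0.192978 + 0.046582 = 0.239560.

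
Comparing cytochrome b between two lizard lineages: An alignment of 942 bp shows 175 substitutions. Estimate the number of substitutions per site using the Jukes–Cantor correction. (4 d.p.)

p = 175/942 ≈ 0.185775.
d = −(3/4) ln(1 − 4p/3) = −0.75 ln(1 − 0.2477) = −0.75 ln(0.7523)
  = −0.75 × (-0.284620) = 0.213465 substitutions/site.

0.2135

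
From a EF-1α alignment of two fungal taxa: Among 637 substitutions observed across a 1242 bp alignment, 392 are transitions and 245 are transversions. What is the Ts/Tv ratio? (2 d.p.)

1.60

R = 392/245 = 1.60.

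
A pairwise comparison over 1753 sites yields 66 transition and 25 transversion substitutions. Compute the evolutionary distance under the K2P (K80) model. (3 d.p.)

0.054

P = 66/1753 ≈ 0.03765 and Q = 25/1753 ≈ 0.014261.
Under the Kimura two-parameter model, d = −½ ln(1 − 2P − Q) − ¼ ln(1 − 2Q).
1 − 2P − Q = 0.910439, giving −½ ln(0.910439) = 0.046914.
1 − 2Q = 0.971478, giving −¼ ln(0.971478) = 0.007234.
d = 0.046914 + 0.007234 = 0.054148.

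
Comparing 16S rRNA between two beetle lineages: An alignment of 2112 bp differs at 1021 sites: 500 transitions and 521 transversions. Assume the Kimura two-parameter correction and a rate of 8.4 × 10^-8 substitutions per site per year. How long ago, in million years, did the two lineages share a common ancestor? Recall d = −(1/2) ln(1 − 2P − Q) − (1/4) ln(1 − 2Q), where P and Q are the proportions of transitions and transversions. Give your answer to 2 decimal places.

4.80

P = 500/2112 ≈ 0.236742 and Q = 521/2112 ≈ 0.246686.
Under the Kimura two-parameter model, d = −½ ln(1 − 2P − Q) − ¼ ln(1 − 2Q).
1 − 2P − Q = 0.27983, giving −½ ln(0.27983) = 0.636787.
1 − 2Q = 0.506628, giving −¼ ln(0.506628) = 0.169995.
d = 0.636787 + 0.169995 = 0.806782.
Under a molecular clock d = 2μt, so t = d/(2μ) = 0.806782 / (2 × 8.4 × 10^-8) = 4.80 million years.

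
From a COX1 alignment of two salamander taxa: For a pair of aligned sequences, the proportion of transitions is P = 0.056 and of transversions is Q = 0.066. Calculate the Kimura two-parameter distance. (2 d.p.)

Under the Kimura two-parameter model, d = −½ ln(1 − 2P − Q) − ¼ ln(1 − 2Q).
1 − 2P − Q = 0.822, giving −½ ln(0.822) = 0.098007.
1 − 2Q = 0.868, giving −¼ ln(0.868) = 0.035391.
d = 0.098007 + 0.035391 = 0.133398.

0.13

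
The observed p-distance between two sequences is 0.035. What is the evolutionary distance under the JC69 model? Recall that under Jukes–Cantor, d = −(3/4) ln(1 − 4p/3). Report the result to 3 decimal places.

d = −(3/4) ln(1 − 4p/3) = −0.75 ln(1 − 0.046667) = −0.75 ln(0.953333)
  = −0.75 × (-0.047791) = 0.035843 substitutions/site.

0.036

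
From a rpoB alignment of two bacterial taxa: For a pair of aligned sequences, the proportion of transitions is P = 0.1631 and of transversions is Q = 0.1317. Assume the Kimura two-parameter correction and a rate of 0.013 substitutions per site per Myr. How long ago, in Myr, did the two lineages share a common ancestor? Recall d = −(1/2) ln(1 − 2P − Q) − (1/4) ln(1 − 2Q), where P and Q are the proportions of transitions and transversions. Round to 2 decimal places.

14.71

Under the Kimura two-parameter model, d = −½ ln(1 − 2P − Q) − ¼ ln(1 − 2Q).
1 − 2P − Q = 0.5421, giving −½ ln(0.5421) = 0.306152.
1 − 2Q = 0.7366, giving −¼ ln(0.7366) = 0.076428.
d = 0.306152 + 0.076428 = 0.382580.
Under a molecular clock d = 2μt, so t = d/(2μ) = 0.382580 / (2 × 0.013) = 14.71 Myr.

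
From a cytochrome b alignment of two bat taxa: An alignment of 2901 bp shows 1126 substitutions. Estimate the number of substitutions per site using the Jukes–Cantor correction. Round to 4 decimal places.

p = 1126/2901 ≈ 0.388142.
d = −(3/4) ln(1 − 4p/3) = −0.75 ln(1 − 0.517523) = −0.75 ln(0.482477)
  = −0.75 × (-0.728822) = 0.546617 substitutions/site.

0.5466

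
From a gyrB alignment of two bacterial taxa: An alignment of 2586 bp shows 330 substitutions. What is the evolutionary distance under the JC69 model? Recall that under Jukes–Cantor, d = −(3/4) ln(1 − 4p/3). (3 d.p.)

0.140

p = 330/2586 ≈ 0.12761.
d = −(3/4) ln(1 − 4p/3) = −0.75 ln(1 − 0.170147) = −0.75 ln(0.829853)
  = −0.75 × (-0.186507) = 0.139880 substitutions/site.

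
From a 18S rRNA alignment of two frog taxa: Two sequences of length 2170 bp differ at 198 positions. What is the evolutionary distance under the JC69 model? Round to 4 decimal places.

0.0973

p = 198/2170 ≈ 0.091244.
d = −(3/4) ln(1 − 4p/3) = −0.75 ln(1 − 0.121659) = −0.75 ln(0.878341)
  = −0.75 × (-0.129720) = 0.097290 substitutions/site.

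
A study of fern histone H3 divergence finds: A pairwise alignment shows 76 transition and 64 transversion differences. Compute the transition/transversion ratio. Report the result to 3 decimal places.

1.188

R = 76/64 = 1.1875 ≈ 1.188 (to 3 d.p.).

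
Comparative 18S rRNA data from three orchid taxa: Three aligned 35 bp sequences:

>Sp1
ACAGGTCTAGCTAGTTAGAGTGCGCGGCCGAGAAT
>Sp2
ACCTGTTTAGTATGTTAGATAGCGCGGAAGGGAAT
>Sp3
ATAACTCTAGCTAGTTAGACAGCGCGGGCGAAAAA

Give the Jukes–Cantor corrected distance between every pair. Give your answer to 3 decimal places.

d(Sp1,Sp2) = 0.407, d(Sp1,Sp3) = 0.273, d(Sp2,Sp3) = 0.572

Sp1–Sp2: 11/35 sites differ → p ≈ 0.314286, d = −0.75 ln(1 − 0.419048) = 0.407315 ≈ 0.407.
Sp1–Sp3: 8/35 sites differ → p ≈ 0.228571, d = −0.75 ln(1 − 0.304761) = 0.272625 ≈ 0.273.
Sp2–Sp3: 14/35 sites differ → p = 0.4, d = −0.75 ln(1 − 0.533333) = 0.571605 ≈ 0.572.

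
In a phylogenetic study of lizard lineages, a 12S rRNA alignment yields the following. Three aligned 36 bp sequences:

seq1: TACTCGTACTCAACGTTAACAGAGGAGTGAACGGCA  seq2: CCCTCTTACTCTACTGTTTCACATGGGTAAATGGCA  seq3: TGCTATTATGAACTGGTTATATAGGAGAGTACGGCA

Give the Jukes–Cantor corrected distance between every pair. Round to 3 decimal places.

d(seq1,seq2) = 0.493, d(seq1,seq3) = 0.548, d(seq2,seq3) = 0.912

seq1–seq2: 13/36 sites differ → p ≈ 0.361111, d = −0.75 ln(1 − 0.481481) = 0.492584 ≈ 0.493.
seq1–seq3: 14/36 sites differ → p ≈ 0.388889, d = −0.75 ln(1 − 0.518519) = 0.548166 ≈ 0.548.
seq2–seq3: 19/36 sites differ → p ≈ 0.527778, d = −0.75 ln(1 − 0.703704) = 0.912297 ≈ 0.912.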